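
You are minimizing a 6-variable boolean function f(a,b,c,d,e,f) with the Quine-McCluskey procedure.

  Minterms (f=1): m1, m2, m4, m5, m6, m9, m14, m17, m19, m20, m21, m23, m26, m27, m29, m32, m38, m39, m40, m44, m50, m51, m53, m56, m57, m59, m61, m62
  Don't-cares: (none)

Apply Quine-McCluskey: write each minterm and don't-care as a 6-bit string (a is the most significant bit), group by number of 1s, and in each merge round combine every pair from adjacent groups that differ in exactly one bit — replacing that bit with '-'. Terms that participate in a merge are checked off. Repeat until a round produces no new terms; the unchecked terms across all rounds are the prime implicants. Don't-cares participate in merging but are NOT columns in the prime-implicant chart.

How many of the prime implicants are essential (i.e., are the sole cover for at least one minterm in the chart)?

12

[col 0] 000001*, 000010*, 000100*, 000101*, 000110*, 001001*, 001110*, 010001*, 010011*, 010100*, 010101*, 010111*, 011010*, 011011*, 011101*, 100000*, 100110*, 100111*, 101000*, 101100*, 110010*, 110011*, 110101*, 111000*, 111001*, 111011*, 111101*, 111110
[col 1] -00110, -10011*, -10101*, -11011*, -11101*, 0-0001*, 0-0100*, 0-0101*, 00-001, 00-110, 000-01*, 000-10, 0001-0, 00010-*, 01-011*, 01-101*, 010-01*, 010-11*, 0100-1*, 0101-1*, 01010-*, 01101-, 1-1000, 10-000, 10011-, 101-00, 11-011*, 11-101*, 11001-, 111-01, 1110-1, 11100-
[col 2] -1-011, -1-101, 0-0-01, 0-010-, 010--1
Prime implicants: -00110, -1-011, -1-101, 0-0-01, 0-010-, 00-001, 00-110, 000-10, 0001-0, 010--1, 01101-, 1-1000, 10-000, 10011-, 101-00, 11001-, 111-01, 1110-1, 11100-, 111110
PI chart (minterm → PIs covering it):
  1 | 0-0-01,00-001
  2 | 000-10  (sole → essential)
  4 | 0-010-,0001-0
  5 | 0-0-01,0-010-
  6 | -00110,00-110,000-10,0001-0
  9 | 00-001  (sole → essential)
  14 | 00-110  (sole → essential)
  17 | 0-0-01,010--1
  19 | -1-011,010--1
  20 | 0-010-  (sole → essential)
  21 | -1-101,0-0-01,0-010-,010--1
  23 | 010--1  (sole → essential)
  26 | 01101-  (sole → essential)
  27 | -1-011,01101-
  29 | -1-101  (sole → essential)
  32 | 10-000  (sole → essential)
  38 | -00110,10011-
  39 | 10011-  (sole → essential)
  40 | 1-1000,10-000,101-00
  44 | 101-00  (sole → essential)
  50 | 11001-  (sole → essential)
  51 | -1-011,11001-
  53 | -1-101  (sole → essential)
  56 | 1-1000,11100-
  57 | 111-01,1110-1,11100-
  59 | -1-011,1110-1
  61 | -1-101,111-01
  62 | 111110  (sole → essential)
Essential prime implicants: -1-101, 0-010-, 00-001, 00-110, 000-10, 010--1, 01101-, 10-000, 10011-, 101-00, 11001-, 111110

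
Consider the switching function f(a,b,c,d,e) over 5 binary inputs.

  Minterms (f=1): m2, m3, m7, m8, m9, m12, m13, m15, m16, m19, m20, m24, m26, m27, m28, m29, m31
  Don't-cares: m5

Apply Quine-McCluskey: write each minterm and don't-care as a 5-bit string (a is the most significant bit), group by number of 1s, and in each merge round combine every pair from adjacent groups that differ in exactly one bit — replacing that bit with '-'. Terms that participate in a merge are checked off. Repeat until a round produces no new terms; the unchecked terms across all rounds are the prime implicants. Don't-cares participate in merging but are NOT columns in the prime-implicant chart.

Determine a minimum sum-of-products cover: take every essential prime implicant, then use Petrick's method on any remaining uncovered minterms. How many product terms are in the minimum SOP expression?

size-2^0 implicants → 00010(✓)  00011(✓)  00101(✓)  00111(✓)  01000(✓)  01001(✓)  01100(✓)  01101(✓)  01111(✓)  10000(✓)  10011(✓)  10100(✓)  11000(✓)  11010(✓)  11011(✓)  11100(✓)  11101(✓)  11111(✓)
size-2^1 implicants → -0011  -1000(✓)  -1100(✓)  -1101(✓)  -1111(✓)  0-101(✓)  0-111(✓)  00-11  0001-  001-1(✓)  01-00(✓)  01-01(✓)  0100-(✓)  011-1(✓)  0110-(✓)  1-000(✓)  1-011  1-100(✓)  10-00(✓)  11-00(✓)  11-11  110-0  1101-  111-1(✓)  1110-(✓)
size-2^2 implicants → -1-00  -11-1  -110-  0-1-1  01-0-  1--00
Unchecked terms (primes): -0011, -1-00, -11-1, -110-, 0-1-1, 00-11, 0001-, 01-0-, 1--00, 1-011, 11-11, 110-0, 1101-
Minterm coverage:
  m2 ⊆ 0001- [E]
  m3 ⊆ -0011,00-11,0001-
  m7 ⊆ 0-1-1,00-11
  m8 ⊆ -1-00,01-0-
  m9 ⊆ 01-0- [E]
  m12 ⊆ -1-00,-110-,01-0-
  m13 ⊆ -11-1,-110-,0-1-1,01-0-
  m15 ⊆ -11-1,0-1-1
  m16 ⊆ 1--00 [E]
  m19 ⊆ -0011,1-011
  m20 ⊆ 1--00 [E]
  m24 ⊆ -1-00,1--00,110-0
  m26 ⊆ 110-0,1101-
  m27 ⊆ 1-011,11-11,1101-
  m28 ⊆ -1-00,-110-,1--00
  m29 ⊆ -11-1,-110-
  m31 ⊆ -11-1,11-11
E = {0001-, 01-0-, 1--00}
Petrick residual → -0011, -11-1, 0-1-1, 1101-
Cover = b'c'de + bce + a'ce + a'b'c'd + a'bd' + ad'e' + abc'd  |cover|=7

7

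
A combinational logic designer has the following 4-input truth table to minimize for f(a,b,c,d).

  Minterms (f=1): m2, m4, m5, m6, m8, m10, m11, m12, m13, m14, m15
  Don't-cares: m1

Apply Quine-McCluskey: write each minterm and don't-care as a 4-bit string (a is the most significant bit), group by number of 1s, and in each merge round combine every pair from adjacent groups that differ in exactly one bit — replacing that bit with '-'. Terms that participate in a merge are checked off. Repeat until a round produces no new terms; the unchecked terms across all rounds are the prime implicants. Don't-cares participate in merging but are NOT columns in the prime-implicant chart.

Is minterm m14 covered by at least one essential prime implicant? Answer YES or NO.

YES

size-2^0 implicants → 0001(✓)  0010(✓)  0100(✓)  0101(✓)  0110(✓)  1000(✓)  1010(✓)  1011(✓)  1100(✓)  1101(✓)  1110(✓)  1111(✓)
size-2^1 implicants → -010(✓)  -100(✓)  -101(✓)  -110(✓)  0-01  0-10(✓)  01-0(✓)  010-(✓)  1-00(✓)  1-10(✓)  1-11(✓)  10-0(✓)  101-(✓)  11-0(✓)  11-1(✓)  110-(✓)  111-(✓)
size-2^2 implicants → --10  -1-0  -10-  1--0  1-1-  11--
Unchecked terms (primes): --10, -1-0, -10-, 0-01, 1--0, 1-1-, 11--
Minterm coverage:
  m2 ⊆ --10 [E]
  m4 ⊆ -1-0,-10-
  m5 ⊆ -10-,0-01
  m6 ⊆ --10,-1-0
  m8 ⊆ 1--0 [E]
  m10 ⊆ --10,1--0,1-1-
  m11 ⊆ 1-1- [E]
  m12 ⊆ -1-0,-10-,1--0,11--
  m13 ⊆ -10-,11--
  m14 ⊆ --10,-1-0,1--0,1-1-,11--
  m15 ⊆ 1-1-,11--
E = {--10, 1--0, 1-1-}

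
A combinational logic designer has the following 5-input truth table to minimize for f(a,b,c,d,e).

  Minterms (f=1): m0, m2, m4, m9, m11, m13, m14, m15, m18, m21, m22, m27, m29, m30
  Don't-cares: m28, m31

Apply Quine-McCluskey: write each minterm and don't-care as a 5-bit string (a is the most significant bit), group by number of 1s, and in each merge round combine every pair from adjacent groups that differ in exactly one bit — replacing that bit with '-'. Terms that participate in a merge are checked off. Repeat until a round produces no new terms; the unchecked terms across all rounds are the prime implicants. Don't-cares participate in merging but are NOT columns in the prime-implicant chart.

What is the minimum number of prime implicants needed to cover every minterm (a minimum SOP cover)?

7

[col 0] 00000*, 00010*, 00100*, 01001*, 01011*, 01101*, 01110*, 01111*, 10010*, 10101*, 10110*, 11011*, 11100*, 11101*, 11110*, 11111*
[col 1] -0010, -1011*, -1101*, -1110*, -1111*, 00-00, 000-0, 01-01*, 01-11*, 010-1*, 011-1*, 0111-*, 1-101, 1-110, 10-10, 11-11*, 111-0*, 111-1*, 1110-*, 1111-*
[col 2] -1-11, -11-1, -111-, 01--1, 111--
Prime implicants: -0010, -1-11, -11-1, -111-, 00-00, 000-0, 01--1, 1-101, 1-110, 10-10, 111--
PI chart (minterm → PIs covering it):
  0 | 00-00,000-0
  2 | -0010,000-0
  4 | 00-00  (sole → essential)
  9 | 01--1  (sole → essential)
  11 | -1-11,01--1
  13 | -11-1,01--1
  14 | -111-  (sole → essential)
  15 | -1-11,-11-1,-111-,01--1
  18 | -0010,10-10
  21 | 1-101  (sole → essential)
  22 | 1-110,10-10
  27 | -1-11  (sole → essential)
  29 | -11-1,1-101,111--
  30 | -111-,1-110,111--
Essential prime implicants: -1-11, -111-, 00-00, 01--1, 1-101
Petrick residual → -0010, 1-110
Minimum SOP uses 7 PIs: b'c'de' + bde + bcd + a'b'd'e' + a'be + acd'e + acde'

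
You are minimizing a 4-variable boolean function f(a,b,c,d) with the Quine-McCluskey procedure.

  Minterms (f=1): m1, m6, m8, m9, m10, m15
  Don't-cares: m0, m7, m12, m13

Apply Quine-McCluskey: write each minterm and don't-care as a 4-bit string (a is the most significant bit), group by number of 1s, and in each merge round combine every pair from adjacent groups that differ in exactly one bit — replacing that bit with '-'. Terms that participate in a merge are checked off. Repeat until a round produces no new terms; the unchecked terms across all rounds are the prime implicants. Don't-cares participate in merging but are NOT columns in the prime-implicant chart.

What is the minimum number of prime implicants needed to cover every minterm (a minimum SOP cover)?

4

size-2^0 implicants → 0000(✓)  0001(✓)  0110(✓)  0111(✓)  1000(✓)  1001(✓)  1010(✓)  1100(✓)  1101(✓)  1111(✓)
size-2^1 implicants → -000(✓)  -001(✓)  -111  000-(✓)  011-  1-00(✓)  1-01(✓)  10-0  100-(✓)  11-1  110-(✓)
size-2^2 implicants → -00-  1-0-
Unchecked terms (primes): -00-, -111, 011-, 1-0-, 10-0, 11-1
Minterm coverage:
  m1 ⊆ -00- [E]
  m6 ⊆ 011- [E]
  m8 ⊆ -00-,1-0-,10-0
  m9 ⊆ -00-,1-0-
  m10 ⊆ 10-0 [E]
  m15 ⊆ -111,11-1
E = {-00-, 011-, 10-0}
Petrick residual → -111
Cover = b'c' + bcd + a'bc + ab'd'  |cover|=4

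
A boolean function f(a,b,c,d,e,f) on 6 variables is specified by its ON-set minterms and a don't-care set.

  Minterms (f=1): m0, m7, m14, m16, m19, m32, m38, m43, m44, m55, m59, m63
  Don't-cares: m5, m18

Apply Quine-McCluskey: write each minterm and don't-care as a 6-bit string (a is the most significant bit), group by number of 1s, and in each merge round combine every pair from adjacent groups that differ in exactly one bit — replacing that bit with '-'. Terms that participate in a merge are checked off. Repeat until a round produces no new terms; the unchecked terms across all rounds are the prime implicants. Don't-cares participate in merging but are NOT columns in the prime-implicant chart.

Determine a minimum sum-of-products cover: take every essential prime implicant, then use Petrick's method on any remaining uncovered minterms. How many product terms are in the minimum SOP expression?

9

size-2^0 implicants → 000000(✓)  000101(✓)  000111(✓)  001110  010000(✓)  010010(✓)  010011(✓)  100000(✓)  100110  101011(✓)  101100  110111(✓)  111011(✓)  111111(✓)
size-2^1 implicants → -00000  0-0000  0001-1  0100-0  01001-  1-1011  11-111  111-11
Unchecked terms (primes): -00000, 0-0000, 0001-1, 001110, 0100-0, 01001-, 1-1011, 100110, 101100, 11-111, 111-11
Minterm coverage:
  m0 ⊆ -00000,0-0000
  m7 ⊆ 0001-1 [E]
  m14 ⊆ 001110 [E]
  m16 ⊆ 0-0000,0100-0
  m19 ⊆ 01001- [E]
  m32 ⊆ -00000 [E]
  m38 ⊆ 100110 [E]
  m43 ⊆ 1-1011 [E]
  m44 ⊆ 101100 [E]
  m55 ⊆ 11-111 [E]
  m59 ⊆ 1-1011,111-11
  m63 ⊆ 11-111,111-11
E = {-00000, 0001-1, 001110, 01001-, 1-1011, 100110, 101100, 11-111}
Petrick residual → 0-0000
Cover = b'c'd'e'f' + a'c'd'e'f' + a'b'c'df + a'b'cdef' + a'bc'd'e + acd'ef + ab'c'def' + ab'cde'f' + abdef  |cover|=9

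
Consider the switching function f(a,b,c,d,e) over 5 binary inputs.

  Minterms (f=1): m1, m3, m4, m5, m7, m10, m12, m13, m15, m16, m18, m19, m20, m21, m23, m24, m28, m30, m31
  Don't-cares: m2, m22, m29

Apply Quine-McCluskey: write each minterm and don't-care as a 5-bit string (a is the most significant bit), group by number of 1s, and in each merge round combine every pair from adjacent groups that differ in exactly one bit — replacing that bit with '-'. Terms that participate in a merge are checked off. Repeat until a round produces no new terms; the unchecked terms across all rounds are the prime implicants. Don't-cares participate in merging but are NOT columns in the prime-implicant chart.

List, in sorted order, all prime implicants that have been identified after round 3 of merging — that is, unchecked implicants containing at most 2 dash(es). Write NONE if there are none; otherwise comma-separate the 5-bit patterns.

Round 0: 00001✓ 00010✓ 00011✓ 00100✓ 00101✓ 00111✓ 01010✓ 01100✓ 01101✓ 01111✓ 10000✓ 10010✓ 10011✓ 10100✓ 10101✓ 10110✓ 10111✓ 11000✓ 11100✓ 11101✓ 11110✓ 11111✓
Round 1: -0010✓ -0011✓ -0100✓ -0101✓ -0111✓ -1100✓ -1101✓ -1111✓ 0-010 0-100✓ 0-101✓ 0-111✓ 00-01✓ 00-11✓ 000-1✓ 0001-✓ 001-1✓ 0010-✓ 011-1✓ 0110-✓ 1-000✓ 1-100✓ 1-101✓ 1-110✓ 1-111✓ 10-00✓ 10-10✓ 10-11✓ 100-0✓ 1001-✓ 101-0✓ 101-1✓ 1010-✓ 1011-✓ 11-00✓ 111-0✓ 111-1✓ 1110-✓ 1111-✓
Round 2: --100✓ --101✓ --111✓ -0-11 -001- -01-1✓ -010-✓ -11-1✓ -110-✓ 0-1-1✓ 0-10-✓ 00--1 1--00 1-1-0✓ 1-1-1✓ 1-10-✓ 1-11-✓ 10--0 10-1- 101--✓ 111--✓
Round 3: --1-1 --10- 1-1--
PIs = {--1-1, --10-, -0-11, -001-, 0-010, 00--1, 1--00, 1-1--, 10--0, 10-1-}

-0-11, -001-, 0-010, 00--1, 1--00, 10--0, 10-1-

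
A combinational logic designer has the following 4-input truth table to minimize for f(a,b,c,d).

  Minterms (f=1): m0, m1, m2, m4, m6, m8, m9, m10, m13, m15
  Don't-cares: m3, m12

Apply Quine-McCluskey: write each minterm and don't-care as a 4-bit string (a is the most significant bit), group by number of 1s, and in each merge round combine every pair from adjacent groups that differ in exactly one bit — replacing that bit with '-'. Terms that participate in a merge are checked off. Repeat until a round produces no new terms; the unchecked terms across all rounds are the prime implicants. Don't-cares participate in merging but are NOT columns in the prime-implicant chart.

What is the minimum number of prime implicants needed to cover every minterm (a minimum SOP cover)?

size-2^0 implicants → 0000(✓)  0001(✓)  0010(✓)  0011(✓)  0100(✓)  0110(✓)  1000(✓)  1001(✓)  1010(✓)  1100(✓)  1101(✓)  1111(✓)
size-2^1 implicants → -000(✓)  -001(✓)  -010(✓)  -100(✓)  0-00(✓)  0-10(✓)  00-0(✓)  00-1(✓)  000-(✓)  001-(✓)  01-0(✓)  1-00(✓)  1-01(✓)  10-0(✓)  100-(✓)  11-1  110-(✓)
size-2^2 implicants → --00  -0-0  -00-  0--0  00--  1-0-
Unchecked terms (primes): --00, -0-0, -00-, 0--0, 00--, 1-0-, 11-1
Minterm coverage:
  m0 ⊆ --00,-0-0,-00-,0--0,00--
  m1 ⊆ -00-,00--
  m2 ⊆ -0-0,0--0,00--
  m4 ⊆ --00,0--0
  m6 ⊆ 0--0 [E]
  m8 ⊆ --00,-0-0,-00-,1-0-
  m9 ⊆ -00-,1-0-
  m10 ⊆ -0-0 [E]
  m13 ⊆ 1-0-,11-1
  m15 ⊆ 11-1 [E]
E = {-0-0, 0--0, 11-1}
Petrick residual → -00-
Cover = b'd' + b'c' + a'd' + abd  |cover|=4

4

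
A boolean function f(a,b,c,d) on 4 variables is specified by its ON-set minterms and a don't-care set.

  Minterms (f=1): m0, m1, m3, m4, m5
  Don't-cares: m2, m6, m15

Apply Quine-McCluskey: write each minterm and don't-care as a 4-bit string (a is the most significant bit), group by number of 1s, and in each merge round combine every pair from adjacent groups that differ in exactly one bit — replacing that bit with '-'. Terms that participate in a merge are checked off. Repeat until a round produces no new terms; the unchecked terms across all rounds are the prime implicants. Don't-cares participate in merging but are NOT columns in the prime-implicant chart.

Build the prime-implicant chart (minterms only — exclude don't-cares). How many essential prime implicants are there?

2

size-2^0 implicants → 0000(✓)  0001(✓)  0010(✓)  0011(✓)  0100(✓)  0101(✓)  0110(✓)  1111
size-2^1 implicants → 0-00(✓)  0-01(✓)  0-10(✓)  00-0(✓)  00-1(✓)  000-(✓)  001-(✓)  01-0(✓)  010-(✓)
size-2^2 implicants → 0--0  0-0-  00--
Unchecked terms (primes): 0--0, 0-0-, 00--, 1111
Minterm coverage:
  m0 ⊆ 0--0,0-0-,00--
  m1 ⊆ 0-0-,00--
  m3 ⊆ 00-- [E]
  m4 ⊆ 0--0,0-0-
  m5 ⊆ 0-0- [E]
E = {0-0-, 00--}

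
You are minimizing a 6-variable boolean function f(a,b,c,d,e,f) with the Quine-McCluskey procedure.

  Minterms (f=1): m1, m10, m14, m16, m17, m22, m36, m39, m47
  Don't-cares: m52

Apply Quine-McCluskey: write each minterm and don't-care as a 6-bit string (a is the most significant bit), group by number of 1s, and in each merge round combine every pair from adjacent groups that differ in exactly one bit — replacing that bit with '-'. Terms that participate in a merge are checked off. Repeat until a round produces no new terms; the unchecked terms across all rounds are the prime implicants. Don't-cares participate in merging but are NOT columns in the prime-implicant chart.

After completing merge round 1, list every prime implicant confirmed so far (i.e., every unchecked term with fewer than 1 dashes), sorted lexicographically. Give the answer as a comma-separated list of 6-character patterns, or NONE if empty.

Round 0: 000001✓ 001010✓ 001110✓ 010000✓ 010001✓ 010110 100100✓ 100111✓ 101111✓ 110100✓
Round 1: 0-0001 001-10 01000- 1-0100 10-111
PIs = {0-0001, 001-10, 01000-, 010110, 1-0100, 10-111}

010110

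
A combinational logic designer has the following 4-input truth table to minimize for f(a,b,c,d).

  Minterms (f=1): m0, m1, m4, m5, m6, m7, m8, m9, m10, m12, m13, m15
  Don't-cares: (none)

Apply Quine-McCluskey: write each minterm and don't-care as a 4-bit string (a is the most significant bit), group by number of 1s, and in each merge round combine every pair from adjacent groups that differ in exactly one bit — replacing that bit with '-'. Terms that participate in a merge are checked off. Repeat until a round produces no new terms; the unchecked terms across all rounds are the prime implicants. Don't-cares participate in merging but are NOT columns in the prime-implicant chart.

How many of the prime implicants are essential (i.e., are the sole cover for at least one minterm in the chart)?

4

[col 0] 0000*, 0001*, 0100*, 0101*, 0110*, 0111*, 1000*, 1001*, 1010*, 1100*, 1101*, 1111*
[col 1] -000*, -001*, -100*, -101*, -111*, 0-00*, 0-01*, 000-*, 01-0*, 01-1*, 010-*, 011-*, 1-00*, 1-01*, 10-0, 100-*, 11-1*, 110-*
[col 2] --00*, --01*, -00-*, -1-1, -10-*, 0-0-*, 01--, 1-0-*
[col 3] --0-
Prime implicants: --0-, -1-1, 01--, 10-0
PI chart (minterm → PIs covering it):
  0 | --0-  (sole → essential)
  1 | --0-  (sole → essential)
  4 | --0-,01--
  5 | --0-,-1-1,01--
  6 | 01--  (sole → essential)
  7 | -1-1,01--
  8 | --0-,10-0
  9 | --0-  (sole → essential)
  10 | 10-0  (sole → essential)
  12 | --0-  (sole → essential)
  13 | --0-,-1-1
  15 | -1-1  (sole → essential)
Essential prime implicants: --0-, -1-1, 01--, 10-0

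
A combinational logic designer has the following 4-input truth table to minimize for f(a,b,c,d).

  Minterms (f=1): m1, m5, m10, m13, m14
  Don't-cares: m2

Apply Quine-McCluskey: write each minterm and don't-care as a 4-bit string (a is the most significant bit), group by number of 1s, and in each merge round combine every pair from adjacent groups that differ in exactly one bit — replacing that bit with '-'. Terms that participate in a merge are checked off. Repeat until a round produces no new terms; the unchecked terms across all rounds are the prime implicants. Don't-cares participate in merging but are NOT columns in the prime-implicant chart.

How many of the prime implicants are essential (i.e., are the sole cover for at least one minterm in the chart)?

3

Round 0: 0001✓ 0010✓ 0101✓ 1010✓ 1101✓ 1110✓
Round 1: -010 -101 0-01 1-10
PIs = {-010, -101, 0-01, 1-10}
Coverage chart:
  m1: 0-01 ←essential
  m5: -101,0-01
  m10: -010,1-10
  m13: -101 ←essential
  m14: 1-10 ←essential
Essential: -101, 0-01, 1-10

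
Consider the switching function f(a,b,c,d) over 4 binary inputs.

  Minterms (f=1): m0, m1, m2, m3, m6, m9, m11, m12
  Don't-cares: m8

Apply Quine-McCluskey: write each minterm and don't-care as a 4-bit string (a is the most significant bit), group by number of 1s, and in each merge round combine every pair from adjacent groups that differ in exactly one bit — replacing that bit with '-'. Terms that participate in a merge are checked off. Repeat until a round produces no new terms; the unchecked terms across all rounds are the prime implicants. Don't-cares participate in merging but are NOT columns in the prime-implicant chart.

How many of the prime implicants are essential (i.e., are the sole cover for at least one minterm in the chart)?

3

Round 0: 0000✓ 0001✓ 0010✓ 0011✓ 0110✓ 1000✓ 1001✓ 1011✓ 1100✓
Round 1: -000✓ -001✓ -011✓ 0-10 00-0✓ 00-1✓ 000-✓ 001-✓ 1-00 10-1✓ 100-✓
Round 2: -0-1 -00- 00--
PIs = {-0-1, -00-, 0-10, 00--, 1-00}
Coverage chart:
  m0: -00-,00--
  m1: -0-1,-00-,00--
  m2: 0-10,00--
  m3: -0-1,00--
  m6: 0-10 ←essential
  m9: -0-1,-00-
  m11: -0-1 ←essential
  m12: 1-00 ←essential
Essential: -0-1, 0-10, 1-00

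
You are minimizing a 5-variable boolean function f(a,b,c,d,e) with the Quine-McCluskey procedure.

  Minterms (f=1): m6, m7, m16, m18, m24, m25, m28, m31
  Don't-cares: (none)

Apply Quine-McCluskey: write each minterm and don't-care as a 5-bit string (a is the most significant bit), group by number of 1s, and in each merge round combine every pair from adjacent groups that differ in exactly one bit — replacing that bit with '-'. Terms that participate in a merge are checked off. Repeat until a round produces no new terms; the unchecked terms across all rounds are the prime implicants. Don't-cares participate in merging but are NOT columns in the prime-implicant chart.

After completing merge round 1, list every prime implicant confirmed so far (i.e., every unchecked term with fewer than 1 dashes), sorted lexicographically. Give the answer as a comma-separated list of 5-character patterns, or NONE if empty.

11111

[col 0] 00110*, 00111*, 10000*, 10010*, 11000*, 11001*, 11100*, 11111
[col 1] 0011-, 1-000, 100-0, 11-00, 1100-
Prime implicants: 0011-, 1-000, 100-0, 11-00, 1100-, 11111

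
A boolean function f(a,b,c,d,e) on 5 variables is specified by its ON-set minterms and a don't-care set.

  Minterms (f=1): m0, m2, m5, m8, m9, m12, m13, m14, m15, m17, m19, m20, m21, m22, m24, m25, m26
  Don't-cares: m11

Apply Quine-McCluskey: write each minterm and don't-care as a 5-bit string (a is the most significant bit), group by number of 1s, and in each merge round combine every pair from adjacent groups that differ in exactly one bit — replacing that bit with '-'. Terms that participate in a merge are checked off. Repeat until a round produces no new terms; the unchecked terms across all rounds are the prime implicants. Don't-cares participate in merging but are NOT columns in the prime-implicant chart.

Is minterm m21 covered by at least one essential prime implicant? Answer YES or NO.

[col 0] 00000*, 00010*, 00101*, 01000*, 01001*, 01011*, 01100*, 01101*, 01110*, 01111*, 10001*, 10011*, 10100*, 10101*, 10110*, 11000*, 11001*, 11010*
[col 1] -0101, -1000*, -1001*, 0-000, 0-101, 000-0, 01-00*, 01-01*, 01-11*, 010-1*, 0100-*, 011-0*, 011-1*, 0110-*, 0111-*, 1-001, 10-01, 100-1, 101-0, 1010-, 110-0, 1100-*
[col 2] -100-, 01--1, 01-0-, 011--
Prime implicants: -0101, -100-, 0-000, 0-101, 000-0, 01--1, 01-0-, 011--, 1-001, 10-01, 100-1, 101-0, 1010-, 110-0
PI chart (minterm → PIs covering it):
  0 | 0-000,000-0
  2 | 000-0  (sole → essential)
  5 | -0101,0-101
  8 | -100-,0-000,01-0-
  9 | -100-,01--1,01-0-
  12 | 01-0-,011--
  13 | 0-101,01--1,01-0-,011--
  14 | 011--  (sole → essential)
  15 | 01--1,011--
  17 | 1-001,10-01,100-1
  19 | 100-1  (sole → essential)
  20 | 101-0,1010-
  21 | -0101,10-01,1010-
  22 | 101-0  (sole → essential)
  24 | -100-,110-0
  25 | -100-,1-001
  26 | 110-0  (sole → essential)
Essential prime implicants: 000-0, 011--, 100-1, 101-0, 110-0

NO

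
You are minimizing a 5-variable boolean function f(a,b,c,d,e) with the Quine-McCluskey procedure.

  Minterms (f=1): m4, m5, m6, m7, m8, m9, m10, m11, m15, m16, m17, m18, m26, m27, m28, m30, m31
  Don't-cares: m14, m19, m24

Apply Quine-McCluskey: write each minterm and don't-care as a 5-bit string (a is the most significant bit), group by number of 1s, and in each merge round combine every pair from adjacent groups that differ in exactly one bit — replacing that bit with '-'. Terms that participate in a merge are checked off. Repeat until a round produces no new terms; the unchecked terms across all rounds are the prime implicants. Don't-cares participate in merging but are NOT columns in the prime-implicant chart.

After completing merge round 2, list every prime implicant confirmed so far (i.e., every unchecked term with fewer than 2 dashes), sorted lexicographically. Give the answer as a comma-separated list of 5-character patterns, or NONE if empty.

Round 0: 00100✓ 00101✓ 00110✓ 00111✓ 01000✓ 01001✓ 01010✓ 01011✓ 01110✓ 01111✓ 10000✓ 10001✓ 10010✓ 10011✓ 11000✓ 11010✓ 11011✓ 11100✓ 11110✓ 11111✓
Round 1: -1000✓ -1010✓ -1011✓ -1110✓ -1111✓ 0-110✓ 0-111✓ 001-0✓ 001-1✓ 0010-✓ 0011-✓ 01-10✓ 01-11✓ 010-0✓ 010-1✓ 0100-✓ 0101-✓ 0111-✓ 1-000✓ 1-010✓ 1-011✓ 100-0✓ 100-1✓ 1000-✓ 1001-✓ 11-00✓ 11-10✓ 11-11✓ 110-0✓ 1101-✓ 111-0✓ 1111-✓
Round 2: -1-10✓ -1-11✓ -10-0 -101-✓ -111-✓ 0-11- 001-- 01-1-✓ 010-- 1-0-0 1-01- 100-- 11--0 11-1-✓
Round 3: -1-1-
PIs = {-1-1-, -10-0, 0-11-, 001--, 010--, 1-0-0, 1-01-, 100--, 11--0}

NONE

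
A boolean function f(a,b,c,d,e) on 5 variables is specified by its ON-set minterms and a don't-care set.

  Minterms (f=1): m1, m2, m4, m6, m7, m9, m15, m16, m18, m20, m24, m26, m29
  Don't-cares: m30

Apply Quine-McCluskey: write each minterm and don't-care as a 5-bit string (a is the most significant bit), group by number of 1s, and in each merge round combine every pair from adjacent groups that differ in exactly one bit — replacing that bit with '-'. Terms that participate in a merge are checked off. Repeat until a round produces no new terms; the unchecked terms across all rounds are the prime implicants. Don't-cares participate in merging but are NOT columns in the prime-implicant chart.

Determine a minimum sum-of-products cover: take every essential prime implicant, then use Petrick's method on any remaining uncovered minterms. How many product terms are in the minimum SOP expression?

Round 0: 00001✓ 00010✓ 00100✓ 00110✓ 00111✓ 01001✓ 01111✓ 10000✓ 10010✓ 10100✓ 11000✓ 11010✓ 11101 11110✓
Round 1: -0010 -0100 0-001 0-111 00-10 001-0 0011- 1-000✓ 1-010✓ 10-00 100-0✓ 11-10 110-0✓
Round 2: 1-0-0
PIs = {-0010, -0100, 0-001, 0-111, 00-10, 001-0, 0011-, 1-0-0, 10-00, 11-10, 11101}
Coverage chart:
  m1: 0-001 ←essential
  m2: -0010,00-10
  m4: -0100,001-0
  m6: 00-10,001-0,0011-
  m7: 0-111,0011-
  m9: 0-001 ←essential
  m15: 0-111 ←essential
  m16: 1-0-0,10-00
  m18: -0010,1-0-0
  m20: -0100,10-00
  m24: 1-0-0 ←essential
  m26: 1-0-0,11-10
  m29: 11101 ←essential
Essential: 0-001, 0-111, 1-0-0, 11101
Petrick residual → -0100, 00-10
Min cover (6 terms): b'cd'e' + a'c'd'e + a'cde + a'b'de' + ac'e' + abcd'e

6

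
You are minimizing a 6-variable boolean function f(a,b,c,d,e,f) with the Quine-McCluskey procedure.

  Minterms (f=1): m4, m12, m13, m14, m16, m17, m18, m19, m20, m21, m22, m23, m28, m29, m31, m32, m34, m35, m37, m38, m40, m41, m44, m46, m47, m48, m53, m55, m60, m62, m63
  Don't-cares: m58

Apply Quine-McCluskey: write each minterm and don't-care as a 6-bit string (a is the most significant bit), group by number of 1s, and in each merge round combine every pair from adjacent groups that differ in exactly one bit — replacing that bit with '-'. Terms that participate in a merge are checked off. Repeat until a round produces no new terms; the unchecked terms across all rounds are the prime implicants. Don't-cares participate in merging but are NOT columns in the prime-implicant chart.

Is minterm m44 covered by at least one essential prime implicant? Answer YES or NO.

YES

[col 0] 000100*, 001100*, 001101*, 001110*, 010000*, 010001*, 010010*, 010011*, 010100*, 010101*, 010110*, 010111*, 011100*, 011101*, 011111*, 100000*, 100010*, 100011*, 100101*, 100110*, 101000*, 101001*, 101100*, 101110*, 101111*, 110000*, 110101*, 110111*, 111010*, 111100*, 111110*, 111111*
[col 1] -01100*, -01110*, -10000, -10101*, -10111*, -11100*, -11111*, 0-0100*, 0-1100*, 0-1101*, 00-100*, 0011-0*, 00110-*, 01-100*, 01-101*, 01-111*, 010-00*, 010-01*, 010-10*, 010-11*, 0100-0*, 0100-1*, 01000-*, 01001-*, 0101-0*, 0101-1*, 01010-*, 01011-*, 0111-1*, 01110-*, 1-0000, 1-0101, 1-1100*, 1-1110*, 1-1111*, 10-000, 10-110, 100-10, 1000-0, 10001-, 101-00, 10100-, 1011-0*, 10111-*, 11-111*, 1101-1*, 111-10, 1111-0*, 11111-*
[col 2] --1100, -011-0, -1-111, -101-1, 0--100, 0-110-, 01-1-1, 01-10-, 010--0*, 010--1*, 010-0-*, 010-1-*, 0100--*, 0101--*, 1-11-0, 1-111-
[col 3] 010---
Prime implicants: --1100, -011-0, -1-111, -10000, -101-1, 0--100, 0-110-, 01-1-1, 01-10-, 010---, 1-0000, 1-0101, 1-11-0, 1-111-, 10-000, 10-110, 100-10, 1000-0, 10001-, 101-00, 10100-, 111-10
PI chart (minterm → PIs covering it):
  4 | 0--100  (sole → essential)
  12 | --1100,-011-0,0--100,0-110-
  13 | 0-110-  (sole → essential)
  14 | -011-0  (sole → essential)
  16 | -10000,010---
  17 | 010---  (sole → essential)
  18 | 010---  (sole → essential)
  19 | 010---  (sole → essential)
  20 | 0--100,01-10-,010---
  21 | -101-1,01-1-1,01-10-,010---
  22 | 010---  (sole → essential)
  23 | -1-111,-101-1,01-1-1,010---
  28 | --1100,0--100,0-110-,01-10-
  29 | 0-110-,01-1-1,01-10-
  31 | -1-111,01-1-1
  32 | 1-0000,10-000,1000-0
  34 | 100-10,1000-0,10001-
  35 | 10001-  (sole → essential)
  37 | 1-0101  (sole → essential)
  38 | 10-110,100-10
  40 | 10-000,101-00,10100-
  41 | 10100-  (sole → essential)
  44 | --1100,-011-0,1-11-0,101-00
  46 | -011-0,1-11-0,1-111-,10-110
  47 | 1-111-  (sole → essential)
  48 | -10000,1-0000
  53 | -101-1,1-0101
  55 | -1-111,-101-1
  60 | --1100,1-11-0
  62 | 1-11-0,1-111-,111-10
  63 | -1-111,1-111-
Essential prime implicants: -011-0, 0--100, 0-110-, 010---, 1-0101, 1-111-, 10001-, 10100-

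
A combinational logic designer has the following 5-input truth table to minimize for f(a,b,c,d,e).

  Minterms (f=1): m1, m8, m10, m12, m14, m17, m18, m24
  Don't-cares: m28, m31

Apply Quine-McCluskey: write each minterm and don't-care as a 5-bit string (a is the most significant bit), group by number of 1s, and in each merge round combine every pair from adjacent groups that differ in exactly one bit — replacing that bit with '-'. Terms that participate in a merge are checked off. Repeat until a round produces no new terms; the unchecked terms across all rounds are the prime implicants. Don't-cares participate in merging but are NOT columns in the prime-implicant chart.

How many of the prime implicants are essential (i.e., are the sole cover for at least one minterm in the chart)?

[col 0] 00001*, 01000*, 01010*, 01100*, 01110*, 10001*, 10010, 11000*, 11100*, 11111
[col 1] -0001, -1000*, -1100*, 01-00*, 01-10*, 010-0*, 011-0*, 11-00*
[col 2] -1-00, 01--0
Prime implicants: -0001, -1-00, 01--0, 10010, 11111
PI chart (minterm → PIs covering it):
  1 | -0001  (sole → essential)
  8 | -1-00,01--0
  10 | 01--0  (sole → essential)
  12 | -1-00,01--0
  14 | 01--0  (sole → essential)
  17 | -0001  (sole → essential)
  18 | 10010  (sole → essential)
  24 | -1-00  (sole → essential)
Essential prime implicants: -0001, -1-00, 01--0, 10010

4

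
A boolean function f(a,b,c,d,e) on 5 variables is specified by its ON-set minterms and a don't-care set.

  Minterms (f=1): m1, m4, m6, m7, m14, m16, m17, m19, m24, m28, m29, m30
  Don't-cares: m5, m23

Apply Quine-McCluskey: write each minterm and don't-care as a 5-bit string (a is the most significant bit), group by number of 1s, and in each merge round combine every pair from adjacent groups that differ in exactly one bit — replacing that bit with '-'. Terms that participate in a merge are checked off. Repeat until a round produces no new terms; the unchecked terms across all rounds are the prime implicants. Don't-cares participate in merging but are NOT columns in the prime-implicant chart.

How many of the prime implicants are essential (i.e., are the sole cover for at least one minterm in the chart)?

2

size-2^0 implicants → 00001(✓)  00100(✓)  00101(✓)  00110(✓)  00111(✓)  01110(✓)  10000(✓)  10001(✓)  10011(✓)  10111(✓)  11000(✓)  11100(✓)  11101(✓)  11110(✓)
size-2^1 implicants → -0001  -0111  -1110  0-110  00-01  001-0(✓)  001-1(✓)  0010-(✓)  0011-(✓)  1-000  10-11  100-1  1000-  11-00  111-0  1110-
size-2^2 implicants → 001--
Unchecked terms (primes): -0001, -0111, -1110, 0-110, 00-01, 001--, 1-000, 10-11, 100-1, 1000-, 11-00, 111-0, 1110-
Minterm coverage:
  m1 ⊆ -0001,00-01
  m4 ⊆ 001-- [E]
  m6 ⊆ 0-110,001--
  m7 ⊆ -0111,001--
  m14 ⊆ -1110,0-110
  m16 ⊆ 1-000,1000-
  m17 ⊆ -0001,100-1,1000-
  m19 ⊆ 10-11,100-1
  m24 ⊆ 1-000,11-00
  m28 ⊆ 11-00,111-0,1110-
  m29 ⊆ 1110- [E]
  m30 ⊆ -1110,111-0
E = {001--, 1110-}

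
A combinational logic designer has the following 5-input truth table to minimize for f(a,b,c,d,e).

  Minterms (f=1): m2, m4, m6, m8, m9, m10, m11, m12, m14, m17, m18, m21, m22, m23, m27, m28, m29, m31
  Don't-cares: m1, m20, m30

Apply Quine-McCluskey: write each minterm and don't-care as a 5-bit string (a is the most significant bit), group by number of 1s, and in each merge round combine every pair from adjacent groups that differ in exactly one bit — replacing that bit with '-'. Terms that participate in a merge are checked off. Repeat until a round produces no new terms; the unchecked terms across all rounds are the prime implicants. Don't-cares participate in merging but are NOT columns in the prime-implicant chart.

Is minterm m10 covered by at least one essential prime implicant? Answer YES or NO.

size-2^0 implicants → 00001(✓)  00010(✓)  00100(✓)  00110(✓)  01000(✓)  01001(✓)  01010(✓)  01011(✓)  01100(✓)  01110(✓)  10001(✓)  10010(✓)  10100(✓)  10101(✓)  10110(✓)  10111(✓)  11011(✓)  11100(✓)  11101(✓)  11110(✓)  11111(✓)
size-2^1 implicants → -0001  -0010(✓)  -0100(✓)  -0110(✓)  -1011  -1100(✓)  -1110(✓)  0-001  0-010(✓)  0-100(✓)  0-110(✓)  00-10(✓)  001-0(✓)  01-00(✓)  01-10(✓)  010-0(✓)  010-1(✓)  0100-(✓)  0101-(✓)  011-0(✓)  1-100(✓)  1-101(✓)  1-110(✓)  1-111(✓)  10-01  10-10(✓)  101-0(✓)  101-1(✓)  1010-(✓)  1011-(✓)  11-11  111-0(✓)  111-1(✓)  1110-(✓)  1111-(✓)
size-2^2 implicants → --100(✓)  --110(✓)  -0-10  -01-0(✓)  -11-0(✓)  0--10  0-1-0(✓)  01--0  010--  1-1-0(✓)  1-1-1(✓)  1-10-(✓)  1-11-(✓)  101--(✓)  111--(✓)
size-2^3 implicants → --1-0  1-1--
Unchecked terms (primes): --1-0, -0-10, -0001, -1011, 0--10, 0-001, 01--0, 010--, 1-1--, 10-01, 11-11
Minterm coverage:
  m2 ⊆ -0-10,0--10
  m4 ⊆ --1-0 [E]
  m6 ⊆ --1-0,-0-10,0--10
  m8 ⊆ 01--0,010--
  m9 ⊆ 0-001,010--
  m10 ⊆ 0--10,01--0,010--
  m11 ⊆ -1011,010--
  m12 ⊆ --1-0,01--0
  m14 ⊆ --1-0,0--10,01--0
  m17 ⊆ -0001,10-01
  m18 ⊆ -0-10 [E]
  m21 ⊆ 1-1--,10-01
  m22 ⊆ --1-0,-0-10,1-1--
  m23 ⊆ 1-1-- [E]
  m27 ⊆ -1011,11-11
  m28 ⊆ --1-0,1-1--
  m29 ⊆ 1-1-- [E]
  m31 ⊆ 1-1--,11-11
E = {--1-0, -0-10, 1-1--}

NO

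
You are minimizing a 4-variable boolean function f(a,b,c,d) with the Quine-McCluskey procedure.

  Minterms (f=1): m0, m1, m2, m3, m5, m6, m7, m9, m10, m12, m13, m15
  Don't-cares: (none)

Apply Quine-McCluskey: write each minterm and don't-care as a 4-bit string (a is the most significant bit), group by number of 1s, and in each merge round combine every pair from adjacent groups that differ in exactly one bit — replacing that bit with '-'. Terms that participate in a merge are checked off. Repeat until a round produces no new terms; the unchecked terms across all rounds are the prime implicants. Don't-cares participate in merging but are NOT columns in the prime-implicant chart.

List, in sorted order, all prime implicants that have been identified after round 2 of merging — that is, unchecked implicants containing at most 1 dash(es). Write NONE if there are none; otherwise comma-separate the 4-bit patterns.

-010, 110-

size-2^0 implicants → 0000(✓)  0001(✓)  0010(✓)  0011(✓)  0101(✓)  0110(✓)  0111(✓)  1001(✓)  1010(✓)  1100(✓)  1101(✓)  1111(✓)
size-2^1 implicants → -001(✓)  -010  -101(✓)  -111(✓)  0-01(✓)  0-10(✓)  0-11(✓)  00-0(✓)  00-1(✓)  000-(✓)  001-(✓)  01-1(✓)  011-(✓)  1-01(✓)  11-1(✓)  110-
size-2^2 implicants → --01  -1-1  0--1  0-1-  00--
Unchecked terms (primes): --01, -010, -1-1, 0--1, 0-1-, 00--, 110-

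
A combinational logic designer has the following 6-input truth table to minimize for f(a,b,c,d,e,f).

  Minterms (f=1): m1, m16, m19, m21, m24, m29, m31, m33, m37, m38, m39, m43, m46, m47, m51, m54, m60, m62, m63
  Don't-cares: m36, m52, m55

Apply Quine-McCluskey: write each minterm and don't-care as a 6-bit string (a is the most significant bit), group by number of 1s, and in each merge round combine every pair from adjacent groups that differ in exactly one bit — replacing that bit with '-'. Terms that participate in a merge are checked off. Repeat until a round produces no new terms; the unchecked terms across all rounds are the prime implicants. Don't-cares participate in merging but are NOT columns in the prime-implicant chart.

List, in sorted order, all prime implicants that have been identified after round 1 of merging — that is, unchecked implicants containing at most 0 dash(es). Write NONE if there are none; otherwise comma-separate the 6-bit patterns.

NONE

Round 0: 000001✓ 010000✓ 010011✓ 010101✓ 011000✓ 011101✓ 011111✓ 100001✓ 100100✓ 100101✓ 100110✓ 100111✓ 101011✓ 101110✓ 101111✓ 110011✓ 110100✓ 110110✓ 110111✓ 111100✓ 111110✓ 111111✓
Round 1: -00001 -10011 -11111 01-000 01-101 0111-1 1-0100✓ 1-0110✓ 1-0111✓ 1-1110✓ 1-1111✓ 10-110✓ 10-111✓ 100-01 1001-0✓ 1001-1✓ 10010-✓ 10011-✓ 101-11 10111-✓ 11-100✓ 11-110✓ 11-111✓ 110-11 1101-0✓ 11011-✓ 1111-0✓ 11111-✓
Round 2: 1--110✓ 1--111✓ 1-01-0 1-011-✓ 1-111-✓ 10-11-✓ 1001-- 11-1-0 11-11-✓
Round 3: 1--11-
PIs = {-00001, -10011, -11111, 01-000, 01-101, 0111-1, 1--11-, 1-01-0, 100-01, 1001--, 101-11, 11-1-0, 110-11}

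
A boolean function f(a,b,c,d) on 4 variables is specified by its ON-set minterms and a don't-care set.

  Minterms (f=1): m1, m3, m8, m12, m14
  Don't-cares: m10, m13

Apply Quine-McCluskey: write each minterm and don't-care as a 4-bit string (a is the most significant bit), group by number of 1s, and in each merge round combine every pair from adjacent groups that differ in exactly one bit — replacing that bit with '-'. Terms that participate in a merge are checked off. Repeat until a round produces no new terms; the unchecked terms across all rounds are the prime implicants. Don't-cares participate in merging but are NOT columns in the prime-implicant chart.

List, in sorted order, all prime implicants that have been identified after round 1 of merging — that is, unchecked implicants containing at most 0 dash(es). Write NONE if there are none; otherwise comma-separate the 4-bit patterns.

NONE

Round 0: 0001✓ 0011✓ 1000✓ 1010✓ 1100✓ 1101✓ 1110✓
Round 1: 00-1 1-00✓ 1-10✓ 10-0✓ 11-0✓ 110-
Round 2: 1--0
PIs = {00-1, 1--0, 110-}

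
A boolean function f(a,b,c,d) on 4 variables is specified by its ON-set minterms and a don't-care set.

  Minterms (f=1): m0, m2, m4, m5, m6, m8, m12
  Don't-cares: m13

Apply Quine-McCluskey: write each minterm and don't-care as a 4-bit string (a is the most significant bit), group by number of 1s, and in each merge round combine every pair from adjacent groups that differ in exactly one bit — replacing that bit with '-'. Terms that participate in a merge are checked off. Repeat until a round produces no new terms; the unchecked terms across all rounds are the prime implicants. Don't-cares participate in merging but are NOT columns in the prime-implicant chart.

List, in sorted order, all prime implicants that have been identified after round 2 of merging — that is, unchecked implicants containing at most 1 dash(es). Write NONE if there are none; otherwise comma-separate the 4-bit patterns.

NONE

size-2^0 implicants → 0000(✓)  0010(✓)  0100(✓)  0101(✓)  0110(✓)  1000(✓)  1100(✓)  1101(✓)
size-2^1 implicants → -000(✓)  -100(✓)  -101(✓)  0-00(✓)  0-10(✓)  00-0(✓)  01-0(✓)  010-(✓)  1-00(✓)  110-(✓)
size-2^2 implicants → --00  -10-  0--0
Unchecked terms (primes): --00, -10-, 0--0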